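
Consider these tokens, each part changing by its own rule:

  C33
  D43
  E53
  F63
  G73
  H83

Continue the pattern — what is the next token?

Letter — letters move forward 1 place in the alphabet: C, D, E, F, G, H → I.
Second component: +10 each step; 33, 43, 53, 63, 73, 83 → 93.
Putting it together: I93.

I93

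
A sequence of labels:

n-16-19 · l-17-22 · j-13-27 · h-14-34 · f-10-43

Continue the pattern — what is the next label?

Letter: letters move back 2 places in the alphabet, so n, l, j, h, f → d.
Second component: 16, 17, 13, 14, 10 → 11 (alternating steps +1, −4, +1, −4, …).
Third component goes 19, 22, 27, 34, 43 → 54 (differences are 3, 5, 7, … (increasing by 2 each time)).
Putting it together: d-11-54.

d-11-54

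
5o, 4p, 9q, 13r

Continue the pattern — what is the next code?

22s

First component goes 5, 4, 9, 13 → 22 (each term is the sum of the two before it).
Letter: letters move forward 1 place in the alphabet; o, p, q, r → s.
Putting it together: 22s.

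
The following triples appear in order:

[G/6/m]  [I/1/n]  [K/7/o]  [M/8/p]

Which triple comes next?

First letter: G, I, K, M → O (letters move forward 2 places in the alphabet).
Second coordinate: each term is the sum of the two before it, so 6, 1, 7, 8 → 15.
For the second letter, letters move forward 1 place in the alphabet: m, n, o, p → q.
So the next triple is [O/15/q].

[O/15/q]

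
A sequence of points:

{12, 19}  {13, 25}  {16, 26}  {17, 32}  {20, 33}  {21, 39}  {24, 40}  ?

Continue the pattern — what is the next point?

{25, 46}

First part: alternating steps +1, +3, +1, +3, …; 12, 13, 16, 17, 20, 21, 24 → 25.
For the second part, alternating steps +6, +1, +6, +1, …: 19, 25, 26, 32, 33, 39, 40 → 46.
Putting it together: {25, 46}.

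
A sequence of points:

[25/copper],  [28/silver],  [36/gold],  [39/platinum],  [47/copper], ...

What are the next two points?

First slot: 25, 28, 36, 39, 47 → 50 → 58 (alternating steps +3, +8, +3, +8, …).
Metal: repeats copper → silver → gold → platinum, so copper, silver, gold, platinum, copper → silver → gold.
Putting the parts together: [50/silver] and then [58/gold].

[50/silver], [58/gold]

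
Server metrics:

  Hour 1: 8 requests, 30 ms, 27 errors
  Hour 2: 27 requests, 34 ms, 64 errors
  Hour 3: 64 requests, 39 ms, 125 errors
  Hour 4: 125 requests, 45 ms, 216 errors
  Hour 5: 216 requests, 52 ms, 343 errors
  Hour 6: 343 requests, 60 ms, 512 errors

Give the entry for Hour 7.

512 requests, 69 ms, 729 errors

Requests: perfect cubes: 2³, 3³, 4³, …, so 8, 27, 64, 125, 216, 343 → 512.
Ms: 30, 34, 39, 45, 52, 60 → 69 (differences are 4, 5, 6, … (increasing by 1 each time)).
Errors: 27, 64, 125, 216, 343, 512 → 729 (perfect cubes: 3³, 4³, 5³, …).
Combining the parts gives 512 requests, 69 ms, 729 errors.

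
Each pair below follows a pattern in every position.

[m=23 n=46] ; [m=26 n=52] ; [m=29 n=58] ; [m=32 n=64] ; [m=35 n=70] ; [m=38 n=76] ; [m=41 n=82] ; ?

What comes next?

For the m, +3 each step: 23, 26, 29, 32, 35, 38, 41 → 44.
N goes 46, 52, 58, 64, 70, 76, 82 → 88 (always 2 × the m).
Combining the parts gives [m=44 n=88].

[m=44 n=88]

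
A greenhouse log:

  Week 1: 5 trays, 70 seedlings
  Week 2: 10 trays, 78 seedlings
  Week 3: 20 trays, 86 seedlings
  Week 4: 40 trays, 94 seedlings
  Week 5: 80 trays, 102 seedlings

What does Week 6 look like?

Trays — ×2 each step: 5, 10, 20, 40, 80 → 160.
Seedlings: +8 each step, so 70, 78, 86, 94, 102 → 110.
Putting it together: 160 trays, 110 seedlings.

160 trays, 110 seedlings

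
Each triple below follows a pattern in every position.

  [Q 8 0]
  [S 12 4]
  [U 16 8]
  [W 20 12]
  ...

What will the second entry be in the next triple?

Letter — letters move forward 2 places in the alphabet: Q, S, U, W → Y.
Second entry — +4 each step: 8, 12, 16, 20 → 24.
For the third entry, always 8 less than the second entry: 0, 4, 8, 12 → 16.

24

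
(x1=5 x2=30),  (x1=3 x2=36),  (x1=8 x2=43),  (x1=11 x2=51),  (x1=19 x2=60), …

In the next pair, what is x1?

30

X1 — each term is the sum of the two before it: 5, 3, 8, 11, 19 → 30.
For the x2, differences are 6, 7, 8, … (increasing by 1 each time): 30, 36, 43, 51, 60 → 70.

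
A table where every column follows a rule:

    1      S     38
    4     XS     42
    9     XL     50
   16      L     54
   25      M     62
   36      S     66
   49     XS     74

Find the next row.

64  XL  78

For the first component, perfect squares: 1², 2², 3², …: 1, 4, 9, 16, 25, 36, 49 → 64.
Size — repeats S → XS → XL → L → M: S, XS, XL, L, M, S, XS → XL.
Third component goes 38, 42, 50, 54, 62, 66, 74 → 78 (alternating steps +4, +8, +4, +8, …).
So the next row is 64  XL  78.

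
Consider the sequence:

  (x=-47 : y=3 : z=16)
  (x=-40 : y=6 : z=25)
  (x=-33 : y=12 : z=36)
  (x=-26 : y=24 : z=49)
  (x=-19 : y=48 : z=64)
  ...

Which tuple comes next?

(x=-12 : y=96 : z=81)

X: +7 each step; -47, -40, -33, -26, -19 → -12.
For the y, ×2 each step: 3, 6, 12, 24, 48 → 96.
For the z, perfect squares: 4², 5², 6², …: 16, 25, 36, 49, 64 → 81.
Putting it together: (x=-12 : y=96 : z=81).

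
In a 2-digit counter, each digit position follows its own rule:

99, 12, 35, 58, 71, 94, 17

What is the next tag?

For the first digit, +2 each step, mod 10: 9, 1, 3, 5, 7, 9, 1 → 3.
Second digit: +3 each step, mod 10, so 9, 2, 5, 8, 1, 4, 7 → 0.
So the next tag is 30.

30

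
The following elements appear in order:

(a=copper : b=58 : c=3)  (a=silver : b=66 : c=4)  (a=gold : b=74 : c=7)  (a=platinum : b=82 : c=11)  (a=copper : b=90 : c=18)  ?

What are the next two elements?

A — repeats copper → silver → gold → platinum: copper, silver, gold, platinum, copper → silver → gold.
B goes 58, 66, 74, 82, 90 → 98 → 106 (+8 each step).
C: each term is the sum of the two before it, so 3, 4, 7, 11, 18 → 29 → 47.
So the next two elements are (a=silver : b=98 : c=29) and (a=gold : b=106 : c=47).

(a=silver : b=98 : c=29), (a=gold : b=106 : c=47)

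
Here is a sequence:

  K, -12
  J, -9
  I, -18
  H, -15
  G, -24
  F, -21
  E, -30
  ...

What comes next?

Letter: letters move back 1 place in the alphabet; K, J, I, H, G, F, E → D.
Second component: alternating steps +3, −9, +3, −9, …, so -12, -9, -18, -15, -24, -21, -30 → -27.
Combining the parts gives D, -27.

D, -27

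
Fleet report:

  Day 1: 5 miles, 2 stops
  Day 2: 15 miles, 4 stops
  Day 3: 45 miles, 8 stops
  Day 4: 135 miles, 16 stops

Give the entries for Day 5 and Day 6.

405 miles, 32 stops; 1215 miles, 64 stops

Miles: 5, 15, 45, 135 → 405 → 1215 (×3 each step).
Stops — ×2 each step: 2, 4, 8, 16 → 32 → 64.
Putting the parts together: 405 miles, 32 stops and then 1215 miles, 64 stops.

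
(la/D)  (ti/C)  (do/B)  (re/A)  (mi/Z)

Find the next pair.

Note — runs through the solfège scale do→ti: la, ti, do, re, mi → fa.
Letter — letters move back 1 place in the alphabet, wrapping A→Z: D, C, B, A, Z → Y.
So the next pair is (fa/Y).

(fa/Y)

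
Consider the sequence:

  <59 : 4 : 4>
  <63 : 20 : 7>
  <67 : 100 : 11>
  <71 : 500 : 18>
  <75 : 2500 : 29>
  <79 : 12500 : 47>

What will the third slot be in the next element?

Third slot: each term is the sum of the two before it, so 4, 7, 11, 18, 29, 47 → 76.

76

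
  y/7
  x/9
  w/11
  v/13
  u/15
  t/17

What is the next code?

Letter: letters move back 1 place in the alphabet; y, x, w, v, u, t → s.
For the second component, +2 each step: 7, 9, 11, 13, 15, 17 → 19.
Combining the parts gives s/19.

s/19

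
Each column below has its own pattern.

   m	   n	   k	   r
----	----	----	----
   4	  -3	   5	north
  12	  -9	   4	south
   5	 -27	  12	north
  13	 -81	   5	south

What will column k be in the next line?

Column m — alternating steps +8, −7, +8, −7, …: 4, 12, 5, 13 → 6.
Column k: 5, 4, 12, 5 → 13 (always the previous value of the column m).

13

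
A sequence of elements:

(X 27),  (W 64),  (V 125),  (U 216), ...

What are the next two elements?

(T 343), (S 512)

Letter: letters move back 1 place in the alphabet; X, W, V, U → T → S.
Second part: 27, 64, 125, 216 → 343 → 512 (perfect cubes: 3³, 4³, 5³, …).
Putting the parts together: (T 343) and then (S 512).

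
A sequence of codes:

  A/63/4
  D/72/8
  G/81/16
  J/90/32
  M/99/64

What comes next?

Letter: letters move forward 3 places in the alphabet; A, D, G, J, M → P.
Second component: 63, 72, 81, 90, 99 → 108 (+9 each step).
Third component: ×2 each step, so 4, 8, 16, 32, 64 → 128.
So the next code is P/108/128.

P/108/128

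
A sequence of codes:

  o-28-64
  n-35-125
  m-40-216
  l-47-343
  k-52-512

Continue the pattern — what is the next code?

Letter — letters move back 1 place in the alphabet: o, n, m, l, k → j.
Second component: alternating steps +7, +5, +7, +5, …, so 28, 35, 40, 47, 52 → 59.
For the third component, perfect cubes: 4³, 5³, 6³, …: 64, 125, 216, 343, 512 → 729.
Combining the parts gives j-59-729.

j-59-729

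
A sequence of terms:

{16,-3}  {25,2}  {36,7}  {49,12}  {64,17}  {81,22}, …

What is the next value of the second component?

27

Second component: +5 each step; -3, 2, 7, 12, 17, 22 → 27.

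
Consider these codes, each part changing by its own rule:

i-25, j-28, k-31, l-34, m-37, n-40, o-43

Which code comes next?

p-46

Letter goes i, j, k, l, m, n, o → p (letters move forward 1 place in the alphabet).
Second component — +3 each step: 25, 28, 31, 34, 37, 40, 43 → 46.
So the next code is p-46.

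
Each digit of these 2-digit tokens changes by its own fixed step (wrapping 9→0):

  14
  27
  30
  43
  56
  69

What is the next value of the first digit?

7

First digit: +1 each step, mod 10; 1, 2, 3, 4, 5, 6 → 7.
Second digit goes 4, 7, 0, 3, 6, 9 → 2 (+3 each step, mod 10).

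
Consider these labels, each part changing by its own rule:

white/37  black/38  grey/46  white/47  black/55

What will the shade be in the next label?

grey

Shade: repeats white → black → grey; white, black, grey, white, black → grey.
Second component goes 37, 38, 46, 47, 55 → 56 (alternating steps +1, +8, +1, +8, …).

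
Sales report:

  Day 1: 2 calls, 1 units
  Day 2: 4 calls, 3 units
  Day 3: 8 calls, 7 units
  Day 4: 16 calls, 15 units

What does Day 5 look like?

32 calls, 31 units

Calls: ×2 each step; 2, 4, 8, 16 → 32.
Units: always 1 less than the calls; 1, 3, 7, 15 → 31.
Putting it together: 32 calls, 31 units.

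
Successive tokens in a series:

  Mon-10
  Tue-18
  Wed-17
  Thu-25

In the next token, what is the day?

Fri

Day: runs through the weekdays Mon→Sun; Mon, Tue, Wed, Thu → Fri.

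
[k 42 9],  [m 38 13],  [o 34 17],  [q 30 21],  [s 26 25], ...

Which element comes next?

Letter goes k, m, o, q, s → u (letters move forward 2 places in the alphabet).
Second component: −4 each step; 42, 38, 34, 30, 26 → 22.
Third component goes 9, 13, 17, 21, 25 → 29 (together with the second component always sums to 51).
Putting it together: [u 22 29].

[u 22 29]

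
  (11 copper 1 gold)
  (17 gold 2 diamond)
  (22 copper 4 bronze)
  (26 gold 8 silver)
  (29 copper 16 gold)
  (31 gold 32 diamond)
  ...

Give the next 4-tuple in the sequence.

First coordinate: 11, 17, 22, 26, 29, 31 → 32 (differences are 6, 5, 4, … (decreasing by 1 each time)).
For the metal, alternates copper ↔ gold: copper, gold, copper, gold, copper, gold → copper.
Third coordinate — ×2 each step: 1, 2, 4, 8, 16, 32 → 64.
Rank goes gold, diamond, bronze, silver, gold, diamond → bronze (repeats gold → diamond → bronze → silver).
Combining the parts gives (32 copper 64 bronze).

(32 copper 64 bronze)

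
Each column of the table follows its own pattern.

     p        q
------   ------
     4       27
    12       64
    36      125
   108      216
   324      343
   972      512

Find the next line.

2916  729

Column p: ×3 each step, so 4, 12, 36, 108, 324, 972 → 2916.
Column q: perfect cubes: 3³, 4³, 5³, …; 27, 64, 125, 216, 343, 512 → 729.
Putting it together: 2916  729.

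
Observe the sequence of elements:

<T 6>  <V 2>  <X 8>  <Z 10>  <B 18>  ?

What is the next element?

For the letter, letters move forward 2 places in the alphabet, wrapping Z→A: T, V, X, Z, B → D.
Second coordinate: each term is the sum of the two before it; 6, 2, 8, 10, 18 → 28.
So the next element is <D 28>.

<D 28>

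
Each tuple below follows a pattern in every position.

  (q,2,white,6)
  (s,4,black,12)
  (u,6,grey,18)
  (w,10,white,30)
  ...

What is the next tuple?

(y,16,black,48)

Letter goes q, s, u, w → y (letters move forward 2 places in the alphabet).
Second slot goes 2, 4, 6, 10 → 16 (each term is the sum of the two before it).
Shade: repeats white → black → grey; white, black, grey, white → black.
Fourth slot — always 3 × the second slot: 6, 12, 18, 30 → 48.
Combining the parts gives (y,16,black,48).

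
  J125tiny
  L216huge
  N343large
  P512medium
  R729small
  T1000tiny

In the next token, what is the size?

huge

Size: repeats tiny → huge → large → medium → small, so tiny, huge, large, medium, small, tiny → huge.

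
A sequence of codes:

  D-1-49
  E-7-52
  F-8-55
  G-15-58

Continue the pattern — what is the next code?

H-23-61

Letter: D, E, F, G → H (letters move forward 1 place in the alphabet).
Second component — each term is the sum of the two before it: 1, 7, 8, 15 → 23.
Third component: +3 each step, so 49, 52, 55, 58 → 61.
So the next code is H-23-61.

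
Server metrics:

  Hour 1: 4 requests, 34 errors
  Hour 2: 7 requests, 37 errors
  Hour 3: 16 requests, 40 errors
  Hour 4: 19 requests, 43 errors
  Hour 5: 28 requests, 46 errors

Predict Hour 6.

31 requests, 49 errors

Requests — alternating steps +3, +9, +3, +9, …: 4, 7, 16, 19, 28 → 31.
Errors: 34, 37, 40, 43, 46 → 49 (+3 each step).
So the next line is 31 requests, 49 errors.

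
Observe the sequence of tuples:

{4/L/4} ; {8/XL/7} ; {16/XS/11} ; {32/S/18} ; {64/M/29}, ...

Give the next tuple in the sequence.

First component: ×2 each step, so 4, 8, 16, 32, 64 → 128.
Size: runs through clothing sizes XS→XL; L, XL, XS, S, M → L.
Third component goes 4, 7, 11, 18, 29 → 47 (each term is the sum of the two before it).
So the next tuple is {128/L/47}.

{128/L/47}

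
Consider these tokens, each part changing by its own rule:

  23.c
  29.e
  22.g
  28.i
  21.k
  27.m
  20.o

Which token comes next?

26.q

First component — alternating steps +6, −7, +6, −7, …: 23, 29, 22, 28, 21, 27, 20 → 26.
Letter: letters move forward 2 places in the alphabet, so c, e, g, i, k, m, o → q.
Putting it together: 26.q.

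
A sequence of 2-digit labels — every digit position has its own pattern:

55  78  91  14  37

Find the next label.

50

First digit: 5, 7, 9, 1, 3 → 5 (+2 each step, mod 10).
For the second digit, +3 each step, mod 10: 5, 8, 1, 4, 7 → 0.
Combining the parts gives 50.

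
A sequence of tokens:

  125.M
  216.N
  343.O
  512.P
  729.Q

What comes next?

First component — perfect cubes: 5³, 6³, 7³, …: 125, 216, 343, 512, 729 → 1000.
For the letter, letters move forward 1 place in the alphabet: M, N, O, P, Q → R.
Putting it together: 1000.R.

1000.R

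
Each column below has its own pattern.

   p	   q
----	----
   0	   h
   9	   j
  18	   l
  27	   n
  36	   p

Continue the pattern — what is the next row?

Column p: +9 each step; 0, 9, 18, 27, 36 → 45.
For the column q, letters move forward 2 places in the alphabet: h, j, l, n, p → r.
So the next row is 45  r.

45  r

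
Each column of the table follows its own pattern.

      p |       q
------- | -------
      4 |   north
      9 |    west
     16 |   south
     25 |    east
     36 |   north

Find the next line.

Column p: 4, 9, 16, 25, 36 → 49 (differences are 5, 7, 9, … (increasing by 2 each time)).
Column q — repeats north → west → south → east: north, west, south, east, north → west.
Putting it together: 49  west.

49  west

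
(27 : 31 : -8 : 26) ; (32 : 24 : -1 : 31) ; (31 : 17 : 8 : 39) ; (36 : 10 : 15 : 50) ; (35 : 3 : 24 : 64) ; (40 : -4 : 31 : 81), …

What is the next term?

(39 : -11 : 40 : 101)

First value goes 27, 32, 31, 36, 35, 40 → 39 (alternating steps +5, −1, +5, −1, …).
Second value: 31, 24, 17, 10, 3, -4 → -11 (−7 each step).
Third value: alternating steps +7, +9, +7, +9, …, so -8, -1, 8, 15, 24, 31 → 40.
Fourth value: differences are 5, 8, 11, … (increasing by 3 each time), so 26, 31, 39, 50, 64, 81 → 101.
Putting it together: (39 : -11 : 40 : 101).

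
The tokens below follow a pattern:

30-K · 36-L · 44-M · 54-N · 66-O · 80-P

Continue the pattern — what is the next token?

96-Q

First component — differences are 6, 8, 10, … (increasing by 2 each time): 30, 36, 44, 54, 66, 80 → 96.
Letter goes K, L, M, N, O, P → Q (letters move forward 1 place in the alphabet).
Combining the parts gives 96-Q.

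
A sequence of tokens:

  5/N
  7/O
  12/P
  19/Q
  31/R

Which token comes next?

First component goes 5, 7, 12, 19, 31 → 50 (each term is the sum of the two before it).
Letter: letters move forward 1 place in the alphabet; N, O, P, Q, R → S.
So the next token is 50/S.

50/S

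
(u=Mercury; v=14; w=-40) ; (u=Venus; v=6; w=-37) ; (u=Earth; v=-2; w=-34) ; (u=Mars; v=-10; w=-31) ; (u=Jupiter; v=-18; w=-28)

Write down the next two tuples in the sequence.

(u=Saturn; v=-26; w=-25), (u=Uranus; v=-34; w=-22)

For the u, runs through the planets Mercury→Neptune: Mercury, Venus, Earth, Mars, Jupiter → Saturn → Uranus.
V: −8 each step; 14, 6, -2, -10, -18 → -26 → -34.
W goes -40, -37, -34, -31, -28 → -25 → -22 (+3 each step).
Putting the parts together: (u=Saturn; v=-26; w=-25) and then (u=Uranus; v=-34; w=-22).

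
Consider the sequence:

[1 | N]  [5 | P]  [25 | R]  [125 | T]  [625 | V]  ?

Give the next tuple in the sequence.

[3125 | X]

First part: ×5 each step, so 1, 5, 25, 125, 625 → 3125.
Letter: letters move forward 2 places in the alphabet; N, P, R, T, V → X.
Putting it together: [3125 | X].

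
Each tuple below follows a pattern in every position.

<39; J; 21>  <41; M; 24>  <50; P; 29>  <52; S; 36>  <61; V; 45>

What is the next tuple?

<63; Y; 56>

First slot — alternating steps +2, +9, +2, +9, …: 39, 41, 50, 52, 61 → 63.
For the letter, letters move forward 3 places in the alphabet: J, M, P, S, V → Y.
For the third slot, differences are 3, 5, 7, … (increasing by 2 each time): 21, 24, 29, 36, 45 → 56.
So the next tuple is <63; Y; 56>.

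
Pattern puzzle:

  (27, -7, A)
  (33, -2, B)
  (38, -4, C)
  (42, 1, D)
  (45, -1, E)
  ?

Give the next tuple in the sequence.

For the first entry, differences are 6, 5, 4, … (decreasing by 1 each time): 27, 33, 38, 42, 45 → 47.
Second entry goes -7, -2, -4, 1, -1 → 4 (alternating steps +5, −2, +5, −2, …).
Letter: A, B, C, D, E → F (letters move forward 1 place in the alphabet).
Putting it together: (47, 4, F).

(47, 4, F)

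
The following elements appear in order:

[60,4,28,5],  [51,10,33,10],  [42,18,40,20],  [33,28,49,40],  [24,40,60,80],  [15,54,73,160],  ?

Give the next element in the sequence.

First part: 60, 51, 42, 33, 24, 15 → 6 (−9 each step).
Second part: 4, 10, 18, 28, 40, 54 → 70 (differences are 6, 8, 10, … (increasing by 2 each time)).
Third part — differences are 5, 7, 9, … (increasing by 2 each time): 28, 33, 40, 49, 60, 73 → 88.
Fourth part: ×2 each step, so 5, 10, 20, 40, 80, 160 → 320.
So the next element is [6,70,88,320].

[6,70,88,320]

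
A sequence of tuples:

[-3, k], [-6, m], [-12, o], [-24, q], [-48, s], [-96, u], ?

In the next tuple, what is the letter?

For the letter, letters move forward 2 places in the alphabet: k, m, o, q, s, u → w.

w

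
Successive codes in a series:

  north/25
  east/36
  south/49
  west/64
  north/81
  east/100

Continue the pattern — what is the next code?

south/121

For the direction, repeats north → east → south → west: north, east, south, west, north, east → south.
Second component: perfect squares: 5², 6², 7², …, so 25, 36, 49, 64, 81, 100 → 121.
Putting it together: south/121.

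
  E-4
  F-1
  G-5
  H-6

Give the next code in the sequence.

I-11

Letter: E, F, G, H → I (letters move forward 1 place in the alphabet).
Second component goes 4, 1, 5, 6 → 11 (each term is the sum of the two before it).
Putting it together: I-11.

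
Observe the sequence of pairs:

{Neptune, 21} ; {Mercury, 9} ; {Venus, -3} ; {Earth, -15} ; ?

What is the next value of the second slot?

-27

Planet: runs through the planets Mercury→Neptune; Neptune, Mercury, Venus, Earth → Mars.
Second slot: −12 each step, so 21, 9, -3, -15 → -27.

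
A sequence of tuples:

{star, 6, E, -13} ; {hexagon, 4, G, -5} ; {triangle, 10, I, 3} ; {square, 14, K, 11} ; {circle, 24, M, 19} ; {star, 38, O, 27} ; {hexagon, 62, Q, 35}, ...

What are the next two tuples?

Shape — repeats star → hexagon → triangle → square → circle: star, hexagon, triangle, square, circle, star, hexagon → triangle → square.
Second coordinate: each term is the sum of the two before it, so 6, 4, 10, 14, 24, 38, 62 → 100 → 162.
Letter: letters move forward 2 places in the alphabet, so E, G, I, K, M, O, Q → S → U.
For the fourth coordinate, +8 each step: -13, -5, 3, 11, 19, 27, 35 → 43 → 51.
So the next two tuples are {triangle, 100, S, 43} and {square, 162, U, 51}.

{triangle, 100, S, 43}, {square, 162, U, 51}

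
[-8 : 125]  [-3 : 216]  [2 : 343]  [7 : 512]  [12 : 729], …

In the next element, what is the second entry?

Second entry: perfect cubes: 5³, 6³, 7³, …, so 125, 216, 343, 512, 729 → 1000.

1000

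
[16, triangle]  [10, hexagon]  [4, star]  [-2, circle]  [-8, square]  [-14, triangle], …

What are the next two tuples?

[-20, hexagon], [-26, star]

First coordinate: −6 each step, so 16, 10, 4, -2, -8, -14 → -20 → -26.
Shape goes triangle, hexagon, star, circle, square, triangle → hexagon → star (repeats triangle → hexagon → star → circle → square).
Putting the parts together: [-20, hexagon] and then [-26, star].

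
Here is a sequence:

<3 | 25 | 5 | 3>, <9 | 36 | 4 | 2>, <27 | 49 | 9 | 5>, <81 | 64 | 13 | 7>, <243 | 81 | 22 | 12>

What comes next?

<729 | 100 | 35 | 19>

First component: ×3 each step; 3, 9, 27, 81, 243 → 729.
Second component — perfect squares: 5², 6², 7², …: 25, 36, 49, 64, 81 → 100.
Third component goes 5, 4, 9, 13, 22 → 35 (each term is the sum of the two before it).
Fourth component: 3, 2, 5, 7, 12 → 19 (each term is the sum of the two before it).
Putting it together: <729 | 100 | 35 | 19>.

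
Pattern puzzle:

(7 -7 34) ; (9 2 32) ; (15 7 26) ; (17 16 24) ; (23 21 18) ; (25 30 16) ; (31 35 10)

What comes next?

First component — alternating steps +2, +6, +2, +6, …: 7, 9, 15, 17, 23, 25, 31 → 33.
Second component: alternating steps +9, +5, +9, +5, …; -7, 2, 7, 16, 21, 30, 35 → 44.
Third component: together with the first component always sums to 41, so 34, 32, 26, 24, 18, 16, 10 → 8.
Combining the parts gives (33 44 8).

(33 44 8)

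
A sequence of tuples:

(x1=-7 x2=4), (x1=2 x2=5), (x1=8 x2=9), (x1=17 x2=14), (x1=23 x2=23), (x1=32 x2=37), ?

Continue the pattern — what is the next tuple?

X1 goes -7, 2, 8, 17, 23, 32 → 38 (alternating steps +9, +6, +9, +6, …).
X2: 4, 5, 9, 14, 23, 37 → 60 (each term is the sum of the two before it).
Combining the parts gives (x1=38 x2=60).

(x1=38 x2=60)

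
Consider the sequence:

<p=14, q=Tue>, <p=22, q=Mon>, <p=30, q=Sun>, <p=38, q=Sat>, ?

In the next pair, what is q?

Fri

Q: Tue, Mon, Sun, Sat → Fri (runs backward through the weekdays Mon→Sun).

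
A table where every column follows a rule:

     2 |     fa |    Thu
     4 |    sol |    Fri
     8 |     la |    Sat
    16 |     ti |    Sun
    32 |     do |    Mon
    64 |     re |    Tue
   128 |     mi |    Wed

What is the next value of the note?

Note: runs through the solfège scale do→ti, so fa, sol, la, ti, do, re, mi → fa.

fa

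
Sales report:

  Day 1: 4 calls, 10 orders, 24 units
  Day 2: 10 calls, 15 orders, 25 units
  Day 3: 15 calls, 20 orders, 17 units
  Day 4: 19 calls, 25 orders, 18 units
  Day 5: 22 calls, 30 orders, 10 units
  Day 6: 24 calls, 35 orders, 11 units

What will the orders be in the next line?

For the calls, differences are 6, 5, 4, … (decreasing by 1 each time): 4, 10, 15, 19, 22, 24 → 25.
Orders: +5 each step; 10, 15, 20, 25, 30, 35 → 40.
Units goes 24, 25, 17, 18, 10, 11 → 3 (alternating steps +1, −8, +1, −8, …).

40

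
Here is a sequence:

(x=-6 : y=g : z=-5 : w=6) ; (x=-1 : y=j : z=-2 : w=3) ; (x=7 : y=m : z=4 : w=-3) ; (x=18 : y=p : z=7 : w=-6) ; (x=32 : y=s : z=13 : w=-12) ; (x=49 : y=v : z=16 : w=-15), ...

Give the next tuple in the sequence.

X — differences are 5, 8, 11, … (increasing by 3 each time): -6, -1, 7, 18, 32, 49 → 69.
Y: letters move forward 3 places in the alphabet; g, j, m, p, s, v → y.
Z goes -5, -2, 4, 7, 13, 16 → 22 (alternating steps +3, +6, +3, +6, …).
W: 6, 3, -3, -6, -12, -15 → -21 (together with the z always sums to 1).
Putting it together: (x=69 : y=y : z=22 : w=-21).

(x=69 : y=y : z=22 : w=-21)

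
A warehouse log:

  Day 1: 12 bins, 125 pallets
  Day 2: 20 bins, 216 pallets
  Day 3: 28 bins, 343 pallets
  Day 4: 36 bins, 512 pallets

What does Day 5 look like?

Bins — +8 each step: 12, 20, 28, 36 → 44.
Pallets — perfect cubes: 5³, 6³, 7³, …: 125, 216, 343, 512 → 729.
Combining the parts gives 44 bins, 729 pallets.

44 bins, 729 pallets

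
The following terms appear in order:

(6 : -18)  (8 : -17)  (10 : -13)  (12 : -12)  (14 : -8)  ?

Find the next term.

(16 : -7)

First entry: +2 each step; 6, 8, 10, 12, 14 → 16.
Second entry goes -18, -17, -13, -12, -8 → -7 (alternating steps +1, +4, +1, +4, …).
So the next term is (16 : -7).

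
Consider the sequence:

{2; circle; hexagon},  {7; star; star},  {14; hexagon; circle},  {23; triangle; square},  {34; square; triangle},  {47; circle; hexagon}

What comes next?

{62; star; star}

First part: differences are 5, 7, 9, … (increasing by 2 each time); 2, 7, 14, 23, 34, 47 → 62.
First shape: circle, star, hexagon, triangle, square, circle → star (repeats circle → star → hexagon → triangle → square).
Second shape: hexagon, star, circle, square, triangle, hexagon → star (repeats hexagon → star → circle → square → triangle).
So the next term is {62; star; star}.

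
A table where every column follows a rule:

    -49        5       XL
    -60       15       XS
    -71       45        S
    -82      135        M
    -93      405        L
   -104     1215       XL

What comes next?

-115  3645  XS

First component: -49, -60, -71, -82, -93, -104 → -115 (−11 each step).
Second component: 5, 15, 45, 135, 405, 1215 → 3645 (×3 each step).
Size goes XL, XS, S, M, L, XL → XS (repeats XL → XS → S → M → L).
Combining the parts gives -115  3645  XS.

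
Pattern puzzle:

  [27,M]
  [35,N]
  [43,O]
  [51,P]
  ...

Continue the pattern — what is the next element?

First entry — +8 each step: 27, 35, 43, 51 → 59.
Letter: M, N, O, P → Q (letters move forward 1 place in the alphabet).
So the next element is [59,Q].

[59,Q]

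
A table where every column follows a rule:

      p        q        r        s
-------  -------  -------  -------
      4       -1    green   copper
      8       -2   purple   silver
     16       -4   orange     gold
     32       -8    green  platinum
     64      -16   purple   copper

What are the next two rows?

Column p: ×2 each step; 4, 8, 16, 32, 64 → 128 → 256.
Column q: ×2 each step; -1, -2, -4, -8, -16 → -32 → -64.
Column r — repeats green → purple → orange: green, purple, orange, green, purple → orange → green.
Column s: repeats copper → silver → gold → platinum; copper, silver, gold, platinum, copper → silver → gold.
So the next two rows are 128  -32  orange  silver and 256  -64  green  gold.

128  -32  orange  silver; 256  -64  green  gold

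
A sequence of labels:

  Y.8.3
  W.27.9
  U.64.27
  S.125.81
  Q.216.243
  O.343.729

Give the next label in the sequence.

M.512.2187

Letter: letters move back 2 places in the alphabet, so Y, W, U, S, Q, O → M.
Second component: perfect cubes: 2³, 3³, 4³, …, so 8, 27, 64, 125, 216, 343 → 512.
Third component — ×3 each step: 3, 9, 27, 81, 243, 729 → 2187.
Putting it together: M.512.2187.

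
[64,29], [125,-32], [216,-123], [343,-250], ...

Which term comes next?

[512,-419]

First component: perfect cubes: 4³, 5³, 6³, …; 64, 125, 216, 343 → 512.
Second component goes 29, -32, -123, -250 → -419 (together with the first component always sums to 93).
So the next term is [512,-419].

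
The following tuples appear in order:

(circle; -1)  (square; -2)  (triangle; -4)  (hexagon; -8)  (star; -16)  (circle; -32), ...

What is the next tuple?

For the shape, repeats circle → square → triangle → hexagon → star: circle, square, triangle, hexagon, star, circle → square.
Second value: -1, -2, -4, -8, -16, -32 → -64 (×2 each step).
So the next tuple is (square; -64).

(square; -64)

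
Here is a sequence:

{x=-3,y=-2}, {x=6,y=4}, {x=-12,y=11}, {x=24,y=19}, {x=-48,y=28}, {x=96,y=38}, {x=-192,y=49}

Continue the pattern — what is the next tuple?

X — ×(-2) each step: -3, 6, -12, 24, -48, 96, -192 → 384.
Y goes -2, 4, 11, 19, 28, 38, 49 → 61 (differences are 6, 7, 8, … (increasing by 1 each time)).
Putting it together: {x=384,y=61}.

{x=384,y=61}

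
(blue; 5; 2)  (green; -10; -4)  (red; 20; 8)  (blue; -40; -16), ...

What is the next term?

(green; 80; 32)

For the colour, repeats blue → green → red: blue, green, red, blue → green.
For the second slot, ×(-2) each step: 5, -10, 20, -40 → 80.
Third slot — ×(-2) each step: 2, -4, 8, -16 → 32.
Putting it together: (green; 80; 32).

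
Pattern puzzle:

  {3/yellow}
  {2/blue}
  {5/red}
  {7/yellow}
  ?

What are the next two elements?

For the first component, each term is the sum of the two before it: 3, 2, 5, 7 → 12 → 19.
Colour goes yellow, blue, red, yellow → blue → red (repeats yellow → blue → red).
So the next two elements are {12/blue} and {19/red}.

{12/blue}, {19/red}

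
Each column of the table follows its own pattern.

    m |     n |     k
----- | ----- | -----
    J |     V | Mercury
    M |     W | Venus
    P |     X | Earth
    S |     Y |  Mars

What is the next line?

Column m: letters move forward 3 places in the alphabet; J, M, P, S → V.
Column n goes V, W, X, Y → Z (letters move forward 1 place in the alphabet).
Column k: Mercury, Venus, Earth, Mars → Jupiter (runs through the planets Mercury→Neptune).
So the next line is V  Z  Jupiter.

V  Z  Jupiter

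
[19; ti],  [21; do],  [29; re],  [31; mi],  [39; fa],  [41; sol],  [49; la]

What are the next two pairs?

First part: alternating steps +2, +8, +2, +8, …, so 19, 21, 29, 31, 39, 41, 49 → 51 → 59.
Note goes ti, do, re, mi, fa, sol, la → ti → do (runs through the solfège scale do→ti).
So the next two pairs are [51; ti] and [59; do].

[51; ti], [59; do]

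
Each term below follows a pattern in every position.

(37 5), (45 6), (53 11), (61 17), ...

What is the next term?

(69 28)

For the first entry, +8 each step: 37, 45, 53, 61 → 69.
Second entry: each term is the sum of the two before it, so 5, 6, 11, 17 → 28.
So the next term is (69 28).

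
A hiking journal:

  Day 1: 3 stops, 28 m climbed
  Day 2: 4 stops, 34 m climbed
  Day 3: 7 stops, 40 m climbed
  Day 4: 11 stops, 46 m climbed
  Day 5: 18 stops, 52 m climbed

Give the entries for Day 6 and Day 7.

Stops: 3, 4, 7, 11, 18 → 29 → 47 (each term is the sum of the two before it).
M climbed goes 28, 34, 40, 46, 52 → 58 → 64 (+6 each step).
So the next two rows are 29 stops, 58 m climbed and 47 stops, 64 m climbed.

29 stops, 58 m climbed; 47 stops, 64 m climbed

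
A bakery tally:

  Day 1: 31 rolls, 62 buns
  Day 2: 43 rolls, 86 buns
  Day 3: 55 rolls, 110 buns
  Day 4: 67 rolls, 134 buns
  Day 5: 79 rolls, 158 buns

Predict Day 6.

Rolls: +12 each step; 31, 43, 55, 67, 79 → 91.
Buns: always 2 × the rolls, so 62, 86, 110, 134, 158 → 182.
So the next row is 91 rolls, 182 buns.

91 rolls, 182 buns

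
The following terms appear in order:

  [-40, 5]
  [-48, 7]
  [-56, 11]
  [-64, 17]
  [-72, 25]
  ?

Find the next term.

For the first entry, −8 each step: -40, -48, -56, -64, -72 → -80.
Second entry: 5, 7, 11, 17, 25 → 35 (differences are 2, 4, 6, … (increasing by 2 each time)).
Putting it together: [-80, 35].

[-80, 35]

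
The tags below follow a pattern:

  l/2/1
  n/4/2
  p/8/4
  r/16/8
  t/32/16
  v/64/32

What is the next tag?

For the letter, letters move forward 2 places in the alphabet: l, n, p, r, t, v → x.
Second component: ×2 each step, so 2, 4, 8, 16, 32, 64 → 128.
Third component: ×2 each step, so 1, 2, 4, 8, 16, 32 → 64.
Putting it together: x/128/64.

x/128/64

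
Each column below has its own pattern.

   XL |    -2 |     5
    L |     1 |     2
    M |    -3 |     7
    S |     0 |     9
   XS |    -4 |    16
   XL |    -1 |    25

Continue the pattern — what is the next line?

L  -5  41

Size goes XL, L, M, S, XS, XL → L (repeats XL → L → M → S → XS).
For the second component, alternating steps +3, −4, +3, −4, …: -2, 1, -3, 0, -4, -1 → -5.
Third component: each term is the sum of the two before it, so 5, 2, 7, 9, 16, 25 → 41.
Combining the parts gives L  -5  41.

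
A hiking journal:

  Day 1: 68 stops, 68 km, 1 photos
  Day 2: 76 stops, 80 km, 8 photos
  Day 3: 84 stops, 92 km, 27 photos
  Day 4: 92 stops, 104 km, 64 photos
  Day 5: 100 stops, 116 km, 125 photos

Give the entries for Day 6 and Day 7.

Stops: +8 each step, so 68, 76, 84, 92, 100 → 108 → 116.
Km: 68, 80, 92, 104, 116 → 128 → 140 (+12 each step).
Photos: perfect cubes: 1³, 2³, 3³, …; 1, 8, 27, 64, 125 → 216 → 343.
Putting the parts together: 108 stops, 128 km, 216 photos and then 116 stops, 140 km, 343 photos.

108 stops, 128 km, 216 photos; 116 stops, 140 km, 343 photos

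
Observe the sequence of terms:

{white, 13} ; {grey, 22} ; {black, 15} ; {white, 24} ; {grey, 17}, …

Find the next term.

Shade — repeats white → grey → black: white, grey, black, white, grey → black.
Second part: alternating steps +9, −7, +9, −7, …; 13, 22, 15, 24, 17 → 26.
Combining the parts gives {black, 26}.

{black, 26}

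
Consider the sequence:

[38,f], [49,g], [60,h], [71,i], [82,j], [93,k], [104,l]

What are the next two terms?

[115,m], [126,n]

First entry: +11 each step, so 38, 49, 60, 71, 82, 93, 104 → 115 → 126.
For the letter, letters move forward 1 place in the alphabet: f, g, h, i, j, k, l → m → n.
So the next two terms are [115,m] and [126,n].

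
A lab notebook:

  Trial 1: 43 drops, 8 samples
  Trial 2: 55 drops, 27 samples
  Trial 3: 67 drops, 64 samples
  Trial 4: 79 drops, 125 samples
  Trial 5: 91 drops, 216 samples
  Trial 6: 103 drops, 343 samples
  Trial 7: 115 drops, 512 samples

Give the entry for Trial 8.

Drops goes 43, 55, 67, 79, 91, 103, 115 → 127 (+12 each step).
For the samples, perfect cubes: 2³, 3³, 4³, …: 8, 27, 64, 125, 216, 343, 512 → 729.
So the next line is 127 drops, 729 samples.

127 drops, 729 samples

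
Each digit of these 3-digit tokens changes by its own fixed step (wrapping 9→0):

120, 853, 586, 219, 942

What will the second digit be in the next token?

7

First digit: −3 each step, mod 10, so 1, 8, 5, 2, 9 → 6.
Second digit — +3 each step, mod 10: 2, 5, 8, 1, 4 → 7.
Third digit goes 0, 3, 6, 9, 2 → 5 (+3 each step, mod 10).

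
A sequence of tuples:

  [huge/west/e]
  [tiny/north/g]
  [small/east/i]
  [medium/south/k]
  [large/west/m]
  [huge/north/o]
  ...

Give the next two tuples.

[tiny/east/q], [small/south/s]

Size: repeats huge → tiny → small → medium → large, so huge, tiny, small, medium, large, huge → tiny → small.
Direction: west, north, east, south, west, north → east → south (repeats west → north → east → south).
Letter: letters move forward 2 places in the alphabet; e, g, i, k, m, o → q → s.
So the next two tuples are [tiny/east/q] and [small/south/s].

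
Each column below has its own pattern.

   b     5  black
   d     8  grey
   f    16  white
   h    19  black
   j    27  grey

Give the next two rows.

For the letter, letters move forward 2 places in the alphabet: b, d, f, h, j → l → n.
Second component goes 5, 8, 16, 19, 27 → 30 → 38 (alternating steps +3, +8, +3, +8, …).
Shade: black, grey, white, black, grey → white → black (repeats black → grey → white).
Putting the parts together: l  30  white and then n  38  black.

l  30  white; n  38  black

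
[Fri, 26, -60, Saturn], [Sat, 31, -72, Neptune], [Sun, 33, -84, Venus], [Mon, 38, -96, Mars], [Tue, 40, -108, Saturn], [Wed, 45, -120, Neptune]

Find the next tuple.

[Thu, 47, -132, Venus]

Day — runs through the weekdays Mon→Sun: Fri, Sat, Sun, Mon, Tue, Wed → Thu.
Second slot goes 26, 31, 33, 38, 40, 45 → 47 (alternating steps +5, +2, +5, +2, …).
Third slot goes -60, -72, -84, -96, -108, -120 → -132 (−12 each step).
Planet: repeats Saturn → Neptune → Venus → Mars; Saturn, Neptune, Venus, Mars, Saturn, Neptune → Venus.
Combining the parts gives [Thu, 47, -132, Venus].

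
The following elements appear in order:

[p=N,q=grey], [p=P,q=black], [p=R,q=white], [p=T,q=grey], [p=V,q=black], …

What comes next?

P: letters move forward 2 places in the alphabet, so N, P, R, T, V → X.
Q — repeats grey → black → white: grey, black, white, grey, black → white.
Combining the parts gives [p=X,q=white].

[p=X,q=white]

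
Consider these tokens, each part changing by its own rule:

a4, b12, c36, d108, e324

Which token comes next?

Letter goes a, b, c, d, e → f (letters move forward 1 place in the alphabet).
Second component — ×3 each step: 4, 12, 36, 108, 324 → 972.
So the next token is f972.

f972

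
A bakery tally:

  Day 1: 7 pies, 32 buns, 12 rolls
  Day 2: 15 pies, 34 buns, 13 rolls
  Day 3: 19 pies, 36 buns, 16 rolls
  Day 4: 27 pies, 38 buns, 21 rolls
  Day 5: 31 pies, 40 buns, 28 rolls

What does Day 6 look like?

For the pies, alternating steps +8, +4, +8, +4, …: 7, 15, 19, 27, 31 → 39.
Buns: +2 each step, so 32, 34, 36, 38, 40 → 42.
For the rolls, differences are 1, 3, 5, … (increasing by 2 each time): 12, 13, 16, 21, 28 → 37.
Putting it together: 39 pies, 42 buns, 37 rolls.

39 pies, 42 buns, 37 rolls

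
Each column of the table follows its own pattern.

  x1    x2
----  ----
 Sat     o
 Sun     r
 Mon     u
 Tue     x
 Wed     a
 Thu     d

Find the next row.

Column x1 — runs through the weekdays Mon→Sun: Sat, Sun, Mon, Tue, Wed, Thu → Fri.
Column x2: o, r, u, x, a, d → g (letters move forward 3 places in the alphabet, wrapping Z→A).
Combining the parts gives Fri  g.

Fri  g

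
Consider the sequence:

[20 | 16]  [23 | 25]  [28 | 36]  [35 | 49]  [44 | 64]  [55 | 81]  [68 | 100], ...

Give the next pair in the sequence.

First part: 20, 23, 28, 35, 44, 55, 68 → 83 (differences are 3, 5, 7, … (increasing by 2 each time)).
Second part: 16, 25, 36, 49, 64, 81, 100 → 121 (perfect squares: 4², 5², 6², …).
So the next pair is [83 | 121].

[83 | 121]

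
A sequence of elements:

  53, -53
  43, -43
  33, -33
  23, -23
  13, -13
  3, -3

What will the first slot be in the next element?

-7

First slot: 53, 43, 33, 23, 13, 3 → -7 (−10 each step).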